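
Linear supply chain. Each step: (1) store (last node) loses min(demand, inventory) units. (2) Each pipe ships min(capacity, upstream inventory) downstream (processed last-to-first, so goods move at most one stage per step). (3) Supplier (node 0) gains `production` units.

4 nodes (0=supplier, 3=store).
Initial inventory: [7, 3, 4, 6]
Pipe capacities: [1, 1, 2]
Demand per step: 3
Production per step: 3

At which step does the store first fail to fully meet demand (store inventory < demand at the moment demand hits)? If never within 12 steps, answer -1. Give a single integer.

Step 1: demand=3,sold=3 ship[2->3]=2 ship[1->2]=1 ship[0->1]=1 prod=3 -> [9 3 3 5]
Step 2: demand=3,sold=3 ship[2->3]=2 ship[1->2]=1 ship[0->1]=1 prod=3 -> [11 3 2 4]
Step 3: demand=3,sold=3 ship[2->3]=2 ship[1->2]=1 ship[0->1]=1 prod=3 -> [13 3 1 3]
Step 4: demand=3,sold=3 ship[2->3]=1 ship[1->2]=1 ship[0->1]=1 prod=3 -> [15 3 1 1]
Step 5: demand=3,sold=1 ship[2->3]=1 ship[1->2]=1 ship[0->1]=1 prod=3 -> [17 3 1 1]
Step 6: demand=3,sold=1 ship[2->3]=1 ship[1->2]=1 ship[0->1]=1 prod=3 -> [19 3 1 1]
Step 7: demand=3,sold=1 ship[2->3]=1 ship[1->2]=1 ship[0->1]=1 prod=3 -> [21 3 1 1]
Step 8: demand=3,sold=1 ship[2->3]=1 ship[1->2]=1 ship[0->1]=1 prod=3 -> [23 3 1 1]
Step 9: demand=3,sold=1 ship[2->3]=1 ship[1->2]=1 ship[0->1]=1 prod=3 -> [25 3 1 1]
Step 10: demand=3,sold=1 ship[2->3]=1 ship[1->2]=1 ship[0->1]=1 prod=3 -> [27 3 1 1]
Step 11: demand=3,sold=1 ship[2->3]=1 ship[1->2]=1 ship[0->1]=1 prod=3 -> [29 3 1 1]
Step 12: demand=3,sold=1 ship[2->3]=1 ship[1->2]=1 ship[0->1]=1 prod=3 -> [31 3 1 1]
First stockout at step 5

5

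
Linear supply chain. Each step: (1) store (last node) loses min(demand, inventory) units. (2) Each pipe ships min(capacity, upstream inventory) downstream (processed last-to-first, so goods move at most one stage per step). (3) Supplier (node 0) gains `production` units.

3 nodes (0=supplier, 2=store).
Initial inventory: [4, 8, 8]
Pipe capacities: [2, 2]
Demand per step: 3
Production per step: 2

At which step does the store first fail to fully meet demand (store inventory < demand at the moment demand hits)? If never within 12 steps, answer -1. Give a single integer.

Step 1: demand=3,sold=3 ship[1->2]=2 ship[0->1]=2 prod=2 -> [4 8 7]
Step 2: demand=3,sold=3 ship[1->2]=2 ship[0->1]=2 prod=2 -> [4 8 6]
Step 3: demand=3,sold=3 ship[1->2]=2 ship[0->1]=2 prod=2 -> [4 8 5]
Step 4: demand=3,sold=3 ship[1->2]=2 ship[0->1]=2 prod=2 -> [4 8 4]
Step 5: demand=3,sold=3 ship[1->2]=2 ship[0->1]=2 prod=2 -> [4 8 3]
Step 6: demand=3,sold=3 ship[1->2]=2 ship[0->1]=2 prod=2 -> [4 8 2]
Step 7: demand=3,sold=2 ship[1->2]=2 ship[0->1]=2 prod=2 -> [4 8 2]
Step 8: demand=3,sold=2 ship[1->2]=2 ship[0->1]=2 prod=2 -> [4 8 2]
Step 9: demand=3,sold=2 ship[1->2]=2 ship[0->1]=2 prod=2 -> [4 8 2]
Step 10: demand=3,sold=2 ship[1->2]=2 ship[0->1]=2 prod=2 -> [4 8 2]
Step 11: demand=3,sold=2 ship[1->2]=2 ship[0->1]=2 prod=2 -> [4 8 2]
Step 12: demand=3,sold=2 ship[1->2]=2 ship[0->1]=2 prod=2 -> [4 8 2]
First stockout at step 7

7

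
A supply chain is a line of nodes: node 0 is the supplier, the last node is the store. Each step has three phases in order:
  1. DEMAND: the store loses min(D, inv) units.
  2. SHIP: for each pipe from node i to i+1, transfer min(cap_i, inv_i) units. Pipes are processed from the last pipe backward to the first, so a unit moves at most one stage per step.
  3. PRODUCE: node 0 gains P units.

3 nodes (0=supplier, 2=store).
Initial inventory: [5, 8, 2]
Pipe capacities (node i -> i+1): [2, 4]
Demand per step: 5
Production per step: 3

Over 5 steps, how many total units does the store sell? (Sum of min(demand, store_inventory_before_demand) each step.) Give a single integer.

Step 1: sold=2 (running total=2) -> [6 6 4]
Step 2: sold=4 (running total=6) -> [7 4 4]
Step 3: sold=4 (running total=10) -> [8 2 4]
Step 4: sold=4 (running total=14) -> [9 2 2]
Step 5: sold=2 (running total=16) -> [10 2 2]

Answer: 16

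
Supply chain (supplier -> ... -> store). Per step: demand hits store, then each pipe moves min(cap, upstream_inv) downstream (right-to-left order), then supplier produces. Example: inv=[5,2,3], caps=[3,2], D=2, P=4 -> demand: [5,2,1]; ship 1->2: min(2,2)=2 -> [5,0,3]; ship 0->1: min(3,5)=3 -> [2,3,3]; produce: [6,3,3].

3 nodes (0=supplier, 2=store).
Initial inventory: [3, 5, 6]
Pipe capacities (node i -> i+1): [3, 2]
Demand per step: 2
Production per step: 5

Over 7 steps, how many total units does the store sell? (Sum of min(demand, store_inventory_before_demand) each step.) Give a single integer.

Answer: 14

Derivation:
Step 1: sold=2 (running total=2) -> [5 6 6]
Step 2: sold=2 (running total=4) -> [7 7 6]
Step 3: sold=2 (running total=6) -> [9 8 6]
Step 4: sold=2 (running total=8) -> [11 9 6]
Step 5: sold=2 (running total=10) -> [13 10 6]
Step 6: sold=2 (running total=12) -> [15 11 6]
Step 7: sold=2 (running total=14) -> [17 12 6]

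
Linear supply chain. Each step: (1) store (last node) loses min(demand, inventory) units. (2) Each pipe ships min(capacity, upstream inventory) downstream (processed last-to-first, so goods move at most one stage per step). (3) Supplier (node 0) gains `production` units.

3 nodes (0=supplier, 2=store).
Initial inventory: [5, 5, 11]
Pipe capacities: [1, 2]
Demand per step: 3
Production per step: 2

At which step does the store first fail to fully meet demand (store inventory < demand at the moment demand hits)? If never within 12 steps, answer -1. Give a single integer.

Step 1: demand=3,sold=3 ship[1->2]=2 ship[0->1]=1 prod=2 -> [6 4 10]
Step 2: demand=3,sold=3 ship[1->2]=2 ship[0->1]=1 prod=2 -> [7 3 9]
Step 3: demand=3,sold=3 ship[1->2]=2 ship[0->1]=1 prod=2 -> [8 2 8]
Step 4: demand=3,sold=3 ship[1->2]=2 ship[0->1]=1 prod=2 -> [9 1 7]
Step 5: demand=3,sold=3 ship[1->2]=1 ship[0->1]=1 prod=2 -> [10 1 5]
Step 6: demand=3,sold=3 ship[1->2]=1 ship[0->1]=1 prod=2 -> [11 1 3]
Step 7: demand=3,sold=3 ship[1->2]=1 ship[0->1]=1 prod=2 -> [12 1 1]
Step 8: demand=3,sold=1 ship[1->2]=1 ship[0->1]=1 prod=2 -> [13 1 1]
Step 9: demand=3,sold=1 ship[1->2]=1 ship[0->1]=1 prod=2 -> [14 1 1]
Step 10: demand=3,sold=1 ship[1->2]=1 ship[0->1]=1 prod=2 -> [15 1 1]
Step 11: demand=3,sold=1 ship[1->2]=1 ship[0->1]=1 prod=2 -> [16 1 1]
Step 12: demand=3,sold=1 ship[1->2]=1 ship[0->1]=1 prod=2 -> [17 1 1]
First stockout at step 8

8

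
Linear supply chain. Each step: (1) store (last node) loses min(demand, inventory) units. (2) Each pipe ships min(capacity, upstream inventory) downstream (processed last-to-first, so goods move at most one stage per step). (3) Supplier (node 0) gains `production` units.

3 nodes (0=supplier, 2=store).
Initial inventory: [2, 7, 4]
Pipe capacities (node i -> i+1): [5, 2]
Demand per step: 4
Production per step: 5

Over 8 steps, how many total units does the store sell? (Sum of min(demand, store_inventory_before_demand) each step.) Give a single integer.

Answer: 18

Derivation:
Step 1: sold=4 (running total=4) -> [5 7 2]
Step 2: sold=2 (running total=6) -> [5 10 2]
Step 3: sold=2 (running total=8) -> [5 13 2]
Step 4: sold=2 (running total=10) -> [5 16 2]
Step 5: sold=2 (running total=12) -> [5 19 2]
Step 6: sold=2 (running total=14) -> [5 22 2]
Step 7: sold=2 (running total=16) -> [5 25 2]
Step 8: sold=2 (running total=18) -> [5 28 2]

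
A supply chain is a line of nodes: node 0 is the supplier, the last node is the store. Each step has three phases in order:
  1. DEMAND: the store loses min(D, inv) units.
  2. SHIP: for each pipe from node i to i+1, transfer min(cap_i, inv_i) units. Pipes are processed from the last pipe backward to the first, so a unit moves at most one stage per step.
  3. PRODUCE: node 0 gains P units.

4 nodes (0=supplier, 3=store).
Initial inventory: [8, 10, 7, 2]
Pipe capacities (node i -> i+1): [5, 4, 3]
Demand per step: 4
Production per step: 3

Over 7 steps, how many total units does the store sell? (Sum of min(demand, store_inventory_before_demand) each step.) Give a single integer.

Answer: 20

Derivation:
Step 1: sold=2 (running total=2) -> [6 11 8 3]
Step 2: sold=3 (running total=5) -> [4 12 9 3]
Step 3: sold=3 (running total=8) -> [3 12 10 3]
Step 4: sold=3 (running total=11) -> [3 11 11 3]
Step 5: sold=3 (running total=14) -> [3 10 12 3]
Step 6: sold=3 (running total=17) -> [3 9 13 3]
Step 7: sold=3 (running total=20) -> [3 8 14 3]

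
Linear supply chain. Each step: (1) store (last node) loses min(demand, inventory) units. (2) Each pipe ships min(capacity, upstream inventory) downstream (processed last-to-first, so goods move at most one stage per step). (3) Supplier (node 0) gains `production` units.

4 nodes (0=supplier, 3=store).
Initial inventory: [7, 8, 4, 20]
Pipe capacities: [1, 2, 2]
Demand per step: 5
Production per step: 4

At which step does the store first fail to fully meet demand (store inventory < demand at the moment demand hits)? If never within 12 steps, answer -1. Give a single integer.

Step 1: demand=5,sold=5 ship[2->3]=2 ship[1->2]=2 ship[0->1]=1 prod=4 -> [10 7 4 17]
Step 2: demand=5,sold=5 ship[2->3]=2 ship[1->2]=2 ship[0->1]=1 prod=4 -> [13 6 4 14]
Step 3: demand=5,sold=5 ship[2->3]=2 ship[1->2]=2 ship[0->1]=1 prod=4 -> [16 5 4 11]
Step 4: demand=5,sold=5 ship[2->3]=2 ship[1->2]=2 ship[0->1]=1 prod=4 -> [19 4 4 8]
Step 5: demand=5,sold=5 ship[2->3]=2 ship[1->2]=2 ship[0->1]=1 prod=4 -> [22 3 4 5]
Step 6: demand=5,sold=5 ship[2->3]=2 ship[1->2]=2 ship[0->1]=1 prod=4 -> [25 2 4 2]
Step 7: demand=5,sold=2 ship[2->3]=2 ship[1->2]=2 ship[0->1]=1 prod=4 -> [28 1 4 2]
Step 8: demand=5,sold=2 ship[2->3]=2 ship[1->2]=1 ship[0->1]=1 prod=4 -> [31 1 3 2]
Step 9: demand=5,sold=2 ship[2->3]=2 ship[1->2]=1 ship[0->1]=1 prod=4 -> [34 1 2 2]
Step 10: demand=5,sold=2 ship[2->3]=2 ship[1->2]=1 ship[0->1]=1 prod=4 -> [37 1 1 2]
Step 11: demand=5,sold=2 ship[2->3]=1 ship[1->2]=1 ship[0->1]=1 prod=4 -> [40 1 1 1]
Step 12: demand=5,sold=1 ship[2->3]=1 ship[1->2]=1 ship[0->1]=1 prod=4 -> [43 1 1 1]
First stockout at step 7

7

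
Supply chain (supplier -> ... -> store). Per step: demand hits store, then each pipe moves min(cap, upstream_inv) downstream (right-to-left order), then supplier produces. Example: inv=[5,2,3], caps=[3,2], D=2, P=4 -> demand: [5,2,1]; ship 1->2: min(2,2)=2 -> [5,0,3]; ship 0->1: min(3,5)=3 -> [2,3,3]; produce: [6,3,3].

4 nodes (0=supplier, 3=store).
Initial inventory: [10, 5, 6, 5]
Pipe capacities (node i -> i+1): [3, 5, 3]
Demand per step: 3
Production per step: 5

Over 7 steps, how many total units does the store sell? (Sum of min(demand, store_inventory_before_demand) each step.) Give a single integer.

Step 1: sold=3 (running total=3) -> [12 3 8 5]
Step 2: sold=3 (running total=6) -> [14 3 8 5]
Step 3: sold=3 (running total=9) -> [16 3 8 5]
Step 4: sold=3 (running total=12) -> [18 3 8 5]
Step 5: sold=3 (running total=15) -> [20 3 8 5]
Step 6: sold=3 (running total=18) -> [22 3 8 5]
Step 7: sold=3 (running total=21) -> [24 3 8 5]

Answer: 21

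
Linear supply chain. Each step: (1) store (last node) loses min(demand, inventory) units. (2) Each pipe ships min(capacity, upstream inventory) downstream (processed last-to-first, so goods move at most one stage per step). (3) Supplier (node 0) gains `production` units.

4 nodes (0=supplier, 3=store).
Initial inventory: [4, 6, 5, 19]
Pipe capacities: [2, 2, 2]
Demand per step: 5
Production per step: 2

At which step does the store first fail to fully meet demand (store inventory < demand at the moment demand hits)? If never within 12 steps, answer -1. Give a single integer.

Step 1: demand=5,sold=5 ship[2->3]=2 ship[1->2]=2 ship[0->1]=2 prod=2 -> [4 6 5 16]
Step 2: demand=5,sold=5 ship[2->3]=2 ship[1->2]=2 ship[0->1]=2 prod=2 -> [4 6 5 13]
Step 3: demand=5,sold=5 ship[2->3]=2 ship[1->2]=2 ship[0->1]=2 prod=2 -> [4 6 5 10]
Step 4: demand=5,sold=5 ship[2->3]=2 ship[1->2]=2 ship[0->1]=2 prod=2 -> [4 6 5 7]
Step 5: demand=5,sold=5 ship[2->3]=2 ship[1->2]=2 ship[0->1]=2 prod=2 -> [4 6 5 4]
Step 6: demand=5,sold=4 ship[2->3]=2 ship[1->2]=2 ship[0->1]=2 prod=2 -> [4 6 5 2]
Step 7: demand=5,sold=2 ship[2->3]=2 ship[1->2]=2 ship[0->1]=2 prod=2 -> [4 6 5 2]
Step 8: demand=5,sold=2 ship[2->3]=2 ship[1->2]=2 ship[0->1]=2 prod=2 -> [4 6 5 2]
Step 9: demand=5,sold=2 ship[2->3]=2 ship[1->2]=2 ship[0->1]=2 prod=2 -> [4 6 5 2]
Step 10: demand=5,sold=2 ship[2->3]=2 ship[1->2]=2 ship[0->1]=2 prod=2 -> [4 6 5 2]
Step 11: demand=5,sold=2 ship[2->3]=2 ship[1->2]=2 ship[0->1]=2 prod=2 -> [4 6 5 2]
Step 12: demand=5,sold=2 ship[2->3]=2 ship[1->2]=2 ship[0->1]=2 prod=2 -> [4 6 5 2]
First stockout at step 6

6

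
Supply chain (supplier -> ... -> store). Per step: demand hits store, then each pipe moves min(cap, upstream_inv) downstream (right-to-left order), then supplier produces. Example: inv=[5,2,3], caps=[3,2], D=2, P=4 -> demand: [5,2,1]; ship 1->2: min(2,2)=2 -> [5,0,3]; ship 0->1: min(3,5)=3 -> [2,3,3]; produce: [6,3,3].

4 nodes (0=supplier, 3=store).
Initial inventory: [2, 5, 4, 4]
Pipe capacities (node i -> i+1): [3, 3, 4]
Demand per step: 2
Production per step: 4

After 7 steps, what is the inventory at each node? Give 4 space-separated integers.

Step 1: demand=2,sold=2 ship[2->3]=4 ship[1->2]=3 ship[0->1]=2 prod=4 -> inv=[4 4 3 6]
Step 2: demand=2,sold=2 ship[2->3]=3 ship[1->2]=3 ship[0->1]=3 prod=4 -> inv=[5 4 3 7]
Step 3: demand=2,sold=2 ship[2->3]=3 ship[1->2]=3 ship[0->1]=3 prod=4 -> inv=[6 4 3 8]
Step 4: demand=2,sold=2 ship[2->3]=3 ship[1->2]=3 ship[0->1]=3 prod=4 -> inv=[7 4 3 9]
Step 5: demand=2,sold=2 ship[2->3]=3 ship[1->2]=3 ship[0->1]=3 prod=4 -> inv=[8 4 3 10]
Step 6: demand=2,sold=2 ship[2->3]=3 ship[1->2]=3 ship[0->1]=3 prod=4 -> inv=[9 4 3 11]
Step 7: demand=2,sold=2 ship[2->3]=3 ship[1->2]=3 ship[0->1]=3 prod=4 -> inv=[10 4 3 12]

10 4 3 12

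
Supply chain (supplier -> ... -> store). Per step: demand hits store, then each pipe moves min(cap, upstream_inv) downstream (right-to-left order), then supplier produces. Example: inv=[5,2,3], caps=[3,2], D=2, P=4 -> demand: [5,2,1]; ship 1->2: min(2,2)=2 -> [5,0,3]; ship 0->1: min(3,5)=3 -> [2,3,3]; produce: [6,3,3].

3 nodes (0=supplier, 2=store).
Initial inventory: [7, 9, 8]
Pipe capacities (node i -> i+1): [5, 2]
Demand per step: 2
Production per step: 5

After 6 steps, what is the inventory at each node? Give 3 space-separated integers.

Step 1: demand=2,sold=2 ship[1->2]=2 ship[0->1]=5 prod=5 -> inv=[7 12 8]
Step 2: demand=2,sold=2 ship[1->2]=2 ship[0->1]=5 prod=5 -> inv=[7 15 8]
Step 3: demand=2,sold=2 ship[1->2]=2 ship[0->1]=5 prod=5 -> inv=[7 18 8]
Step 4: demand=2,sold=2 ship[1->2]=2 ship[0->1]=5 prod=5 -> inv=[7 21 8]
Step 5: demand=2,sold=2 ship[1->2]=2 ship[0->1]=5 prod=5 -> inv=[7 24 8]
Step 6: demand=2,sold=2 ship[1->2]=2 ship[0->1]=5 prod=5 -> inv=[7 27 8]

7 27 8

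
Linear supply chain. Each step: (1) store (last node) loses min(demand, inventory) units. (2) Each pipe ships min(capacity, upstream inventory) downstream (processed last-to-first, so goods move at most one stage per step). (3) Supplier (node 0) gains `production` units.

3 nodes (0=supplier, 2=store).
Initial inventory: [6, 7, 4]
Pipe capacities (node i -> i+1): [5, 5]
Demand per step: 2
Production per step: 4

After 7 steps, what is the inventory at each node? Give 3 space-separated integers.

Step 1: demand=2,sold=2 ship[1->2]=5 ship[0->1]=5 prod=4 -> inv=[5 7 7]
Step 2: demand=2,sold=2 ship[1->2]=5 ship[0->1]=5 prod=4 -> inv=[4 7 10]
Step 3: demand=2,sold=2 ship[1->2]=5 ship[0->1]=4 prod=4 -> inv=[4 6 13]
Step 4: demand=2,sold=2 ship[1->2]=5 ship[0->1]=4 prod=4 -> inv=[4 5 16]
Step 5: demand=2,sold=2 ship[1->2]=5 ship[0->1]=4 prod=4 -> inv=[4 4 19]
Step 6: demand=2,sold=2 ship[1->2]=4 ship[0->1]=4 prod=4 -> inv=[4 4 21]
Step 7: demand=2,sold=2 ship[1->2]=4 ship[0->1]=4 prod=4 -> inv=[4 4 23]

4 4 23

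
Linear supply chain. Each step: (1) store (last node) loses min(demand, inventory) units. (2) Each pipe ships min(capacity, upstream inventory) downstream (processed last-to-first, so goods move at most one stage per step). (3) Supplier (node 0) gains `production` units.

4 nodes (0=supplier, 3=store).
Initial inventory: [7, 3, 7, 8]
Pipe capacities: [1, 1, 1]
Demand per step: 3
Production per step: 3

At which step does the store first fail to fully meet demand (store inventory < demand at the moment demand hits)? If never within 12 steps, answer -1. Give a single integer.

Step 1: demand=3,sold=3 ship[2->3]=1 ship[1->2]=1 ship[0->1]=1 prod=3 -> [9 3 7 6]
Step 2: demand=3,sold=3 ship[2->3]=1 ship[1->2]=1 ship[0->1]=1 prod=3 -> [11 3 7 4]
Step 3: demand=3,sold=3 ship[2->3]=1 ship[1->2]=1 ship[0->1]=1 prod=3 -> [13 3 7 2]
Step 4: demand=3,sold=2 ship[2->3]=1 ship[1->2]=1 ship[0->1]=1 prod=3 -> [15 3 7 1]
Step 5: demand=3,sold=1 ship[2->3]=1 ship[1->2]=1 ship[0->1]=1 prod=3 -> [17 3 7 1]
Step 6: demand=3,sold=1 ship[2->3]=1 ship[1->2]=1 ship[0->1]=1 prod=3 -> [19 3 7 1]
Step 7: demand=3,sold=1 ship[2->3]=1 ship[1->2]=1 ship[0->1]=1 prod=3 -> [21 3 7 1]
Step 8: demand=3,sold=1 ship[2->3]=1 ship[1->2]=1 ship[0->1]=1 prod=3 -> [23 3 7 1]
Step 9: demand=3,sold=1 ship[2->3]=1 ship[1->2]=1 ship[0->1]=1 prod=3 -> [25 3 7 1]
Step 10: demand=3,sold=1 ship[2->3]=1 ship[1->2]=1 ship[0->1]=1 prod=3 -> [27 3 7 1]
Step 11: demand=3,sold=1 ship[2->3]=1 ship[1->2]=1 ship[0->1]=1 prod=3 -> [29 3 7 1]
Step 12: demand=3,sold=1 ship[2->3]=1 ship[1->2]=1 ship[0->1]=1 prod=3 -> [31 3 7 1]
First stockout at step 4

4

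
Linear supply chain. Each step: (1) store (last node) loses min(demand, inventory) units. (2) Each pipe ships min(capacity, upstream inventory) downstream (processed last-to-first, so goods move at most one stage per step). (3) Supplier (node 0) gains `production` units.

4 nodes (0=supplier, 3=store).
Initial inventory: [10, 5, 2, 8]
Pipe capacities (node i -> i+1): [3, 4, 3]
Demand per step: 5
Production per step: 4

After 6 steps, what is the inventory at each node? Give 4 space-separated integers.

Step 1: demand=5,sold=5 ship[2->3]=2 ship[1->2]=4 ship[0->1]=3 prod=4 -> inv=[11 4 4 5]
Step 2: demand=5,sold=5 ship[2->3]=3 ship[1->2]=4 ship[0->1]=3 prod=4 -> inv=[12 3 5 3]
Step 3: demand=5,sold=3 ship[2->3]=3 ship[1->2]=3 ship[0->1]=3 prod=4 -> inv=[13 3 5 3]
Step 4: demand=5,sold=3 ship[2->3]=3 ship[1->2]=3 ship[0->1]=3 prod=4 -> inv=[14 3 5 3]
Step 5: demand=5,sold=3 ship[2->3]=3 ship[1->2]=3 ship[0->1]=3 prod=4 -> inv=[15 3 5 3]
Step 6: demand=5,sold=3 ship[2->3]=3 ship[1->2]=3 ship[0->1]=3 prod=4 -> inv=[16 3 5 3]

16 3 5 3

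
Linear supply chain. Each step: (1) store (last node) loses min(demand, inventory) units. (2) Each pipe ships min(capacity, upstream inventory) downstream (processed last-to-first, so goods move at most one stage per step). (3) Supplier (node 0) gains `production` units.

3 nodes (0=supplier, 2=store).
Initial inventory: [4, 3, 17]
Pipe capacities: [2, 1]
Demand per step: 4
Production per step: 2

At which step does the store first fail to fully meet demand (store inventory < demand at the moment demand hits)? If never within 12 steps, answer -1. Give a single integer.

Step 1: demand=4,sold=4 ship[1->2]=1 ship[0->1]=2 prod=2 -> [4 4 14]
Step 2: demand=4,sold=4 ship[1->2]=1 ship[0->1]=2 prod=2 -> [4 5 11]
Step 3: demand=4,sold=4 ship[1->2]=1 ship[0->1]=2 prod=2 -> [4 6 8]
Step 4: demand=4,sold=4 ship[1->2]=1 ship[0->1]=2 prod=2 -> [4 7 5]
Step 5: demand=4,sold=4 ship[1->2]=1 ship[0->1]=2 prod=2 -> [4 8 2]
Step 6: demand=4,sold=2 ship[1->2]=1 ship[0->1]=2 prod=2 -> [4 9 1]
Step 7: demand=4,sold=1 ship[1->2]=1 ship[0->1]=2 prod=2 -> [4 10 1]
Step 8: demand=4,sold=1 ship[1->2]=1 ship[0->1]=2 prod=2 -> [4 11 1]
Step 9: demand=4,sold=1 ship[1->2]=1 ship[0->1]=2 prod=2 -> [4 12 1]
Step 10: demand=4,sold=1 ship[1->2]=1 ship[0->1]=2 prod=2 -> [4 13 1]
Step 11: demand=4,sold=1 ship[1->2]=1 ship[0->1]=2 prod=2 -> [4 14 1]
Step 12: demand=4,sold=1 ship[1->2]=1 ship[0->1]=2 prod=2 -> [4 15 1]
First stockout at step 6

6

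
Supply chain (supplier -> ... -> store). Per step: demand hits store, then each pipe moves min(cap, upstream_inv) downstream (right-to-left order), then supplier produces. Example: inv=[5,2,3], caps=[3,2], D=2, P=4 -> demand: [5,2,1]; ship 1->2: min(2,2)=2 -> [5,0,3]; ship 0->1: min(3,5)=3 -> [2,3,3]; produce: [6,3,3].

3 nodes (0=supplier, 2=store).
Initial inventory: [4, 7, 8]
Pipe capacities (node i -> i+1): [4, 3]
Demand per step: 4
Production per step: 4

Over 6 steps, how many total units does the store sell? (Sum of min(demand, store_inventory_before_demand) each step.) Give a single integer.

Answer: 23

Derivation:
Step 1: sold=4 (running total=4) -> [4 8 7]
Step 2: sold=4 (running total=8) -> [4 9 6]
Step 3: sold=4 (running total=12) -> [4 10 5]
Step 4: sold=4 (running total=16) -> [4 11 4]
Step 5: sold=4 (running total=20) -> [4 12 3]
Step 6: sold=3 (running total=23) -> [4 13 3]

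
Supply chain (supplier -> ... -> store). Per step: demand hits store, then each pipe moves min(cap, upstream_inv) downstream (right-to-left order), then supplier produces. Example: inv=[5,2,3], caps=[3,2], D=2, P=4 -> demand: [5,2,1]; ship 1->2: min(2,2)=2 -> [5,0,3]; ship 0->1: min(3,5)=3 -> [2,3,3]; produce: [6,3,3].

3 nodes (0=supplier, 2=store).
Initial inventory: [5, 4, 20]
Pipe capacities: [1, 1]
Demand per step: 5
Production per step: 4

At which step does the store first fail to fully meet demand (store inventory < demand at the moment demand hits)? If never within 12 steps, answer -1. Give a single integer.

Step 1: demand=5,sold=5 ship[1->2]=1 ship[0->1]=1 prod=4 -> [8 4 16]
Step 2: demand=5,sold=5 ship[1->2]=1 ship[0->1]=1 prod=4 -> [11 4 12]
Step 3: demand=5,sold=5 ship[1->2]=1 ship[0->1]=1 prod=4 -> [14 4 8]
Step 4: demand=5,sold=5 ship[1->2]=1 ship[0->1]=1 prod=4 -> [17 4 4]
Step 5: demand=5,sold=4 ship[1->2]=1 ship[0->1]=1 prod=4 -> [20 4 1]
Step 6: demand=5,sold=1 ship[1->2]=1 ship[0->1]=1 prod=4 -> [23 4 1]
Step 7: demand=5,sold=1 ship[1->2]=1 ship[0->1]=1 prod=4 -> [26 4 1]
Step 8: demand=5,sold=1 ship[1->2]=1 ship[0->1]=1 prod=4 -> [29 4 1]
Step 9: demand=5,sold=1 ship[1->2]=1 ship[0->1]=1 prod=4 -> [32 4 1]
Step 10: demand=5,sold=1 ship[1->2]=1 ship[0->1]=1 prod=4 -> [35 4 1]
Step 11: demand=5,sold=1 ship[1->2]=1 ship[0->1]=1 prod=4 -> [38 4 1]
Step 12: demand=5,sold=1 ship[1->2]=1 ship[0->1]=1 prod=4 -> [41 4 1]
First stockout at step 5

5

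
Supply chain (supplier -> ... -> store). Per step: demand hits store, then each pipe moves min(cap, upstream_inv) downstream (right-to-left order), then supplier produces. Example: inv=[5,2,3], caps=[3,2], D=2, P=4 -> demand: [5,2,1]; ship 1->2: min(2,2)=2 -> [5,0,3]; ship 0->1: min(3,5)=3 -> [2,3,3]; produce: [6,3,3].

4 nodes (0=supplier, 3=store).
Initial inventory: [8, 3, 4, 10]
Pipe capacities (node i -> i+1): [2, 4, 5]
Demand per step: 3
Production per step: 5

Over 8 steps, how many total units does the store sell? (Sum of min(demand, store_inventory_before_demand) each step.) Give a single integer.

Step 1: sold=3 (running total=3) -> [11 2 3 11]
Step 2: sold=3 (running total=6) -> [14 2 2 11]
Step 3: sold=3 (running total=9) -> [17 2 2 10]
Step 4: sold=3 (running total=12) -> [20 2 2 9]
Step 5: sold=3 (running total=15) -> [23 2 2 8]
Step 6: sold=3 (running total=18) -> [26 2 2 7]
Step 7: sold=3 (running total=21) -> [29 2 2 6]
Step 8: sold=3 (running total=24) -> [32 2 2 5]

Answer: 24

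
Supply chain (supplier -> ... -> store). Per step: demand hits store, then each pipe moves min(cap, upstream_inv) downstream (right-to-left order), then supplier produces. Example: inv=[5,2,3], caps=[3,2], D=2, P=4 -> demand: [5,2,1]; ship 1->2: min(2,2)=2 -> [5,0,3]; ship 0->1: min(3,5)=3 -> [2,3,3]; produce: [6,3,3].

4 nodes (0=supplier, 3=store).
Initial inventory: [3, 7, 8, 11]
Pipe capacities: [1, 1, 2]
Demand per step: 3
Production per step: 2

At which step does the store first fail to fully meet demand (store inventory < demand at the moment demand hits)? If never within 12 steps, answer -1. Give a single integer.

Step 1: demand=3,sold=3 ship[2->3]=2 ship[1->2]=1 ship[0->1]=1 prod=2 -> [4 7 7 10]
Step 2: demand=3,sold=3 ship[2->3]=2 ship[1->2]=1 ship[0->1]=1 prod=2 -> [5 7 6 9]
Step 3: demand=3,sold=3 ship[2->3]=2 ship[1->2]=1 ship[0->1]=1 prod=2 -> [6 7 5 8]
Step 4: demand=3,sold=3 ship[2->3]=2 ship[1->2]=1 ship[0->1]=1 prod=2 -> [7 7 4 7]
Step 5: demand=3,sold=3 ship[2->3]=2 ship[1->2]=1 ship[0->1]=1 prod=2 -> [8 7 3 6]
Step 6: demand=3,sold=3 ship[2->3]=2 ship[1->2]=1 ship[0->1]=1 prod=2 -> [9 7 2 5]
Step 7: demand=3,sold=3 ship[2->3]=2 ship[1->2]=1 ship[0->1]=1 prod=2 -> [10 7 1 4]
Step 8: demand=3,sold=3 ship[2->3]=1 ship[1->2]=1 ship[0->1]=1 prod=2 -> [11 7 1 2]
Step 9: demand=3,sold=2 ship[2->3]=1 ship[1->2]=1 ship[0->1]=1 prod=2 -> [12 7 1 1]
Step 10: demand=3,sold=1 ship[2->3]=1 ship[1->2]=1 ship[0->1]=1 prod=2 -> [13 7 1 1]
Step 11: demand=3,sold=1 ship[2->3]=1 ship[1->2]=1 ship[0->1]=1 prod=2 -> [14 7 1 1]
Step 12: demand=3,sold=1 ship[2->3]=1 ship[1->2]=1 ship[0->1]=1 prod=2 -> [15 7 1 1]
First stockout at step 9

9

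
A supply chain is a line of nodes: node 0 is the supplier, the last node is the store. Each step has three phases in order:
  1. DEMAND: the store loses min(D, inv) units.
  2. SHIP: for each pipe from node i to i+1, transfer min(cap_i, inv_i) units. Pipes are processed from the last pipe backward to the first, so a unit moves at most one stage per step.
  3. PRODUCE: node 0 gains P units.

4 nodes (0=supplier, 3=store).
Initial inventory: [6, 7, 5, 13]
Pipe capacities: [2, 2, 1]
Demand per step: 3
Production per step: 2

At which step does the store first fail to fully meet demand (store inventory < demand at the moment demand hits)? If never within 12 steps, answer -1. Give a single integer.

Step 1: demand=3,sold=3 ship[2->3]=1 ship[1->2]=2 ship[0->1]=2 prod=2 -> [6 7 6 11]
Step 2: demand=3,sold=3 ship[2->3]=1 ship[1->2]=2 ship[0->1]=2 prod=2 -> [6 7 7 9]
Step 3: demand=3,sold=3 ship[2->3]=1 ship[1->2]=2 ship[0->1]=2 prod=2 -> [6 7 8 7]
Step 4: demand=3,sold=3 ship[2->3]=1 ship[1->2]=2 ship[0->1]=2 prod=2 -> [6 7 9 5]
Step 5: demand=3,sold=3 ship[2->3]=1 ship[1->2]=2 ship[0->1]=2 prod=2 -> [6 7 10 3]
Step 6: demand=3,sold=3 ship[2->3]=1 ship[1->2]=2 ship[0->1]=2 prod=2 -> [6 7 11 1]
Step 7: demand=3,sold=1 ship[2->3]=1 ship[1->2]=2 ship[0->1]=2 prod=2 -> [6 7 12 1]
Step 8: demand=3,sold=1 ship[2->3]=1 ship[1->2]=2 ship[0->1]=2 prod=2 -> [6 7 13 1]
Step 9: demand=3,sold=1 ship[2->3]=1 ship[1->2]=2 ship[0->1]=2 prod=2 -> [6 7 14 1]
Step 10: demand=3,sold=1 ship[2->3]=1 ship[1->2]=2 ship[0->1]=2 prod=2 -> [6 7 15 1]
Step 11: demand=3,sold=1 ship[2->3]=1 ship[1->2]=2 ship[0->1]=2 prod=2 -> [6 7 16 1]
Step 12: demand=3,sold=1 ship[2->3]=1 ship[1->2]=2 ship[0->1]=2 prod=2 -> [6 7 17 1]
First stockout at step 7

7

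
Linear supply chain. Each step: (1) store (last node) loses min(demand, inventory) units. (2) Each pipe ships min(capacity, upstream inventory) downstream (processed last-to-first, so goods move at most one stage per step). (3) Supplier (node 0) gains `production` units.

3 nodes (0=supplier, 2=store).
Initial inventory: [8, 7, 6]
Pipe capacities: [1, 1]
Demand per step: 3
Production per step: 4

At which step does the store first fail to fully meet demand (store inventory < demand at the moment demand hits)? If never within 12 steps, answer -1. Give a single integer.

Step 1: demand=3,sold=3 ship[1->2]=1 ship[0->1]=1 prod=4 -> [11 7 4]
Step 2: demand=3,sold=3 ship[1->2]=1 ship[0->1]=1 prod=4 -> [14 7 2]
Step 3: demand=3,sold=2 ship[1->2]=1 ship[0->1]=1 prod=4 -> [17 7 1]
Step 4: demand=3,sold=1 ship[1->2]=1 ship[0->1]=1 prod=4 -> [20 7 1]
Step 5: demand=3,sold=1 ship[1->2]=1 ship[0->1]=1 prod=4 -> [23 7 1]
Step 6: demand=3,sold=1 ship[1->2]=1 ship[0->1]=1 prod=4 -> [26 7 1]
Step 7: demand=3,sold=1 ship[1->2]=1 ship[0->1]=1 prod=4 -> [29 7 1]
Step 8: demand=3,sold=1 ship[1->2]=1 ship[0->1]=1 prod=4 -> [32 7 1]
Step 9: demand=3,sold=1 ship[1->2]=1 ship[0->1]=1 prod=4 -> [35 7 1]
Step 10: demand=3,sold=1 ship[1->2]=1 ship[0->1]=1 prod=4 -> [38 7 1]
Step 11: demand=3,sold=1 ship[1->2]=1 ship[0->1]=1 prod=4 -> [41 7 1]
Step 12: demand=3,sold=1 ship[1->2]=1 ship[0->1]=1 prod=4 -> [44 7 1]
First stockout at step 3

3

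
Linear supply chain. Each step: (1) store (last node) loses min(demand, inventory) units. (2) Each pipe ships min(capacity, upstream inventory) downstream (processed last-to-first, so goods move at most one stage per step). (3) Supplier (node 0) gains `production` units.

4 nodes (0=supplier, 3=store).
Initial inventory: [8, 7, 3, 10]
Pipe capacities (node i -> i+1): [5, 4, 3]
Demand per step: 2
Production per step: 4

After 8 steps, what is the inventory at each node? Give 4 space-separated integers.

Step 1: demand=2,sold=2 ship[2->3]=3 ship[1->2]=4 ship[0->1]=5 prod=4 -> inv=[7 8 4 11]
Step 2: demand=2,sold=2 ship[2->3]=3 ship[1->2]=4 ship[0->1]=5 prod=4 -> inv=[6 9 5 12]
Step 3: demand=2,sold=2 ship[2->3]=3 ship[1->2]=4 ship[0->1]=5 prod=4 -> inv=[5 10 6 13]
Step 4: demand=2,sold=2 ship[2->3]=3 ship[1->2]=4 ship[0->1]=5 prod=4 -> inv=[4 11 7 14]
Step 5: demand=2,sold=2 ship[2->3]=3 ship[1->2]=4 ship[0->1]=4 prod=4 -> inv=[4 11 8 15]
Step 6: demand=2,sold=2 ship[2->3]=3 ship[1->2]=4 ship[0->1]=4 prod=4 -> inv=[4 11 9 16]
Step 7: demand=2,sold=2 ship[2->3]=3 ship[1->2]=4 ship[0->1]=4 prod=4 -> inv=[4 11 10 17]
Step 8: demand=2,sold=2 ship[2->3]=3 ship[1->2]=4 ship[0->1]=4 prod=4 -> inv=[4 11 11 18]

4 11 11 18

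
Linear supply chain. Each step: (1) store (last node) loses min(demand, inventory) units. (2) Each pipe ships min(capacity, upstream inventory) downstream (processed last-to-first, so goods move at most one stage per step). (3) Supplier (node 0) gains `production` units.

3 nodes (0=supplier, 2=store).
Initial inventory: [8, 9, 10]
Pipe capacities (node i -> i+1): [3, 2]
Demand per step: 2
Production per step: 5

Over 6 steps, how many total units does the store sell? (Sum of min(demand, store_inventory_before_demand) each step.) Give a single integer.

Step 1: sold=2 (running total=2) -> [10 10 10]
Step 2: sold=2 (running total=4) -> [12 11 10]
Step 3: sold=2 (running total=6) -> [14 12 10]
Step 4: sold=2 (running total=8) -> [16 13 10]
Step 5: sold=2 (running total=10) -> [18 14 10]
Step 6: sold=2 (running total=12) -> [20 15 10]

Answer: 12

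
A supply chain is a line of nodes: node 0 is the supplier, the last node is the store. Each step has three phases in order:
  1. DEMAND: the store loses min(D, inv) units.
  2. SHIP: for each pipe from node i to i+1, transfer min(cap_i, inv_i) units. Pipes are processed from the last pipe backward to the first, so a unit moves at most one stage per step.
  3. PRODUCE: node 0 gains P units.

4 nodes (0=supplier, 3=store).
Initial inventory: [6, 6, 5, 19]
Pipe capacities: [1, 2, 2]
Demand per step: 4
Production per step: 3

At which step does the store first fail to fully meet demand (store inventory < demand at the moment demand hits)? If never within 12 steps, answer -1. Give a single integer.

Step 1: demand=4,sold=4 ship[2->3]=2 ship[1->2]=2 ship[0->1]=1 prod=3 -> [8 5 5 17]
Step 2: demand=4,sold=4 ship[2->3]=2 ship[1->2]=2 ship[0->1]=1 prod=3 -> [10 4 5 15]
Step 3: demand=4,sold=4 ship[2->3]=2 ship[1->2]=2 ship[0->1]=1 prod=3 -> [12 3 5 13]
Step 4: demand=4,sold=4 ship[2->3]=2 ship[1->2]=2 ship[0->1]=1 prod=3 -> [14 2 5 11]
Step 5: demand=4,sold=4 ship[2->3]=2 ship[1->2]=2 ship[0->1]=1 prod=3 -> [16 1 5 9]
Step 6: demand=4,sold=4 ship[2->3]=2 ship[1->2]=1 ship[0->1]=1 prod=3 -> [18 1 4 7]
Step 7: demand=4,sold=4 ship[2->3]=2 ship[1->2]=1 ship[0->1]=1 prod=3 -> [20 1 3 5]
Step 8: demand=4,sold=4 ship[2->3]=2 ship[1->2]=1 ship[0->1]=1 prod=3 -> [22 1 2 3]
Step 9: demand=4,sold=3 ship[2->3]=2 ship[1->2]=1 ship[0->1]=1 prod=3 -> [24 1 1 2]
Step 10: demand=4,sold=2 ship[2->3]=1 ship[1->2]=1 ship[0->1]=1 prod=3 -> [26 1 1 1]
Step 11: demand=4,sold=1 ship[2->3]=1 ship[1->2]=1 ship[0->1]=1 prod=3 -> [28 1 1 1]
Step 12: demand=4,sold=1 ship[2->3]=1 ship[1->2]=1 ship[0->1]=1 prod=3 -> [30 1 1 1]
First stockout at step 9

9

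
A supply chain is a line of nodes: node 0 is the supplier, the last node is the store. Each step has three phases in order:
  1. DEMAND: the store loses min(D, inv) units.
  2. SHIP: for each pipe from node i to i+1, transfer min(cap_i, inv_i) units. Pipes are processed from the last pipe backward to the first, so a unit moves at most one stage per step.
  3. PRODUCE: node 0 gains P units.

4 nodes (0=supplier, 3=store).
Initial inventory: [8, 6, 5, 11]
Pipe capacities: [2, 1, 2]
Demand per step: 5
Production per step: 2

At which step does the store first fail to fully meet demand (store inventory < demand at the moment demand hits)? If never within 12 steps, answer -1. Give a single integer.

Step 1: demand=5,sold=5 ship[2->3]=2 ship[1->2]=1 ship[0->1]=2 prod=2 -> [8 7 4 8]
Step 2: demand=5,sold=5 ship[2->3]=2 ship[1->2]=1 ship[0->1]=2 prod=2 -> [8 8 3 5]
Step 3: demand=5,sold=5 ship[2->3]=2 ship[1->2]=1 ship[0->1]=2 prod=2 -> [8 9 2 2]
Step 4: demand=5,sold=2 ship[2->3]=2 ship[1->2]=1 ship[0->1]=2 prod=2 -> [8 10 1 2]
Step 5: demand=5,sold=2 ship[2->3]=1 ship[1->2]=1 ship[0->1]=2 prod=2 -> [8 11 1 1]
Step 6: demand=5,sold=1 ship[2->3]=1 ship[1->2]=1 ship[0->1]=2 prod=2 -> [8 12 1 1]
Step 7: demand=5,sold=1 ship[2->3]=1 ship[1->2]=1 ship[0->1]=2 prod=2 -> [8 13 1 1]
Step 8: demand=5,sold=1 ship[2->3]=1 ship[1->2]=1 ship[0->1]=2 prod=2 -> [8 14 1 1]
Step 9: demand=5,sold=1 ship[2->3]=1 ship[1->2]=1 ship[0->1]=2 prod=2 -> [8 15 1 1]
Step 10: demand=5,sold=1 ship[2->3]=1 ship[1->2]=1 ship[0->1]=2 prod=2 -> [8 16 1 1]
Step 11: demand=5,sold=1 ship[2->3]=1 ship[1->2]=1 ship[0->1]=2 prod=2 -> [8 17 1 1]
Step 12: demand=5,sold=1 ship[2->3]=1 ship[1->2]=1 ship[0->1]=2 prod=2 -> [8 18 1 1]
First stockout at step 4

4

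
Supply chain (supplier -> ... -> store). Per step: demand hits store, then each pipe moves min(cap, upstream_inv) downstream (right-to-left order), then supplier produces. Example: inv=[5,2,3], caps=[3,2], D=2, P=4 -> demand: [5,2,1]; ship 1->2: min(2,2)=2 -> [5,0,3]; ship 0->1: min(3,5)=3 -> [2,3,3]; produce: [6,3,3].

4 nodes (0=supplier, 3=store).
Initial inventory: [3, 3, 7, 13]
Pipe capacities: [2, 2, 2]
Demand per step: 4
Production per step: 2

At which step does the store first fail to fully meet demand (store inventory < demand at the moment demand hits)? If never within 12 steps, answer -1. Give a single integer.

Step 1: demand=4,sold=4 ship[2->3]=2 ship[1->2]=2 ship[0->1]=2 prod=2 -> [3 3 7 11]
Step 2: demand=4,sold=4 ship[2->3]=2 ship[1->2]=2 ship[0->1]=2 prod=2 -> [3 3 7 9]
Step 3: demand=4,sold=4 ship[2->3]=2 ship[1->2]=2 ship[0->1]=2 prod=2 -> [3 3 7 7]
Step 4: demand=4,sold=4 ship[2->3]=2 ship[1->2]=2 ship[0->1]=2 prod=2 -> [3 3 7 5]
Step 5: demand=4,sold=4 ship[2->3]=2 ship[1->2]=2 ship[0->1]=2 prod=2 -> [3 3 7 3]
Step 6: demand=4,sold=3 ship[2->3]=2 ship[1->2]=2 ship[0->1]=2 prod=2 -> [3 3 7 2]
Step 7: demand=4,sold=2 ship[2->3]=2 ship[1->2]=2 ship[0->1]=2 prod=2 -> [3 3 7 2]
Step 8: demand=4,sold=2 ship[2->3]=2 ship[1->2]=2 ship[0->1]=2 prod=2 -> [3 3 7 2]
Step 9: demand=4,sold=2 ship[2->3]=2 ship[1->2]=2 ship[0->1]=2 prod=2 -> [3 3 7 2]
Step 10: demand=4,sold=2 ship[2->3]=2 ship[1->2]=2 ship[0->1]=2 prod=2 -> [3 3 7 2]
Step 11: demand=4,sold=2 ship[2->3]=2 ship[1->2]=2 ship[0->1]=2 prod=2 -> [3 3 7 2]
Step 12: demand=4,sold=2 ship[2->3]=2 ship[1->2]=2 ship[0->1]=2 prod=2 -> [3 3 7 2]
First stockout at step 6

6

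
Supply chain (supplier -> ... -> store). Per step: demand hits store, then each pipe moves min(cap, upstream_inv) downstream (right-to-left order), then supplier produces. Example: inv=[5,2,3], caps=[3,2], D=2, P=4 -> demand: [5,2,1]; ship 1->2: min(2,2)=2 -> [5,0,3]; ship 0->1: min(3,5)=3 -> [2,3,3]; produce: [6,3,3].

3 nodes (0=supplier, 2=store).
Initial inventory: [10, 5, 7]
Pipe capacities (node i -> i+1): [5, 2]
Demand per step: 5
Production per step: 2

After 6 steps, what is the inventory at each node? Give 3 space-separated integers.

Step 1: demand=5,sold=5 ship[1->2]=2 ship[0->1]=5 prod=2 -> inv=[7 8 4]
Step 2: demand=5,sold=4 ship[1->2]=2 ship[0->1]=5 prod=2 -> inv=[4 11 2]
Step 3: demand=5,sold=2 ship[1->2]=2 ship[0->1]=4 prod=2 -> inv=[2 13 2]
Step 4: demand=5,sold=2 ship[1->2]=2 ship[0->1]=2 prod=2 -> inv=[2 13 2]
Step 5: demand=5,sold=2 ship[1->2]=2 ship[0->1]=2 prod=2 -> inv=[2 13 2]
Step 6: demand=5,sold=2 ship[1->2]=2 ship[0->1]=2 prod=2 -> inv=[2 13 2]

2 13 2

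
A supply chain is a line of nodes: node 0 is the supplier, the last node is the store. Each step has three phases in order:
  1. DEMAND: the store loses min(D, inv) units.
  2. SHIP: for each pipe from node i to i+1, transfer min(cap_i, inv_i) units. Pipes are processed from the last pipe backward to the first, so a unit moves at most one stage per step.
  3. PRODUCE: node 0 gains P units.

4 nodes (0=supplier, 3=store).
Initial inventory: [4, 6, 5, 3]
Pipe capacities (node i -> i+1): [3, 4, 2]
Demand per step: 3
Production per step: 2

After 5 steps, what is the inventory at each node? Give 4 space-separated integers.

Step 1: demand=3,sold=3 ship[2->3]=2 ship[1->2]=4 ship[0->1]=3 prod=2 -> inv=[3 5 7 2]
Step 2: demand=3,sold=2 ship[2->3]=2 ship[1->2]=4 ship[0->1]=3 prod=2 -> inv=[2 4 9 2]
Step 3: demand=3,sold=2 ship[2->3]=2 ship[1->2]=4 ship[0->1]=2 prod=2 -> inv=[2 2 11 2]
Step 4: demand=3,sold=2 ship[2->3]=2 ship[1->2]=2 ship[0->1]=2 prod=2 -> inv=[2 2 11 2]
Step 5: demand=3,sold=2 ship[2->3]=2 ship[1->2]=2 ship[0->1]=2 prod=2 -> inv=[2 2 11 2]

2 2 11 2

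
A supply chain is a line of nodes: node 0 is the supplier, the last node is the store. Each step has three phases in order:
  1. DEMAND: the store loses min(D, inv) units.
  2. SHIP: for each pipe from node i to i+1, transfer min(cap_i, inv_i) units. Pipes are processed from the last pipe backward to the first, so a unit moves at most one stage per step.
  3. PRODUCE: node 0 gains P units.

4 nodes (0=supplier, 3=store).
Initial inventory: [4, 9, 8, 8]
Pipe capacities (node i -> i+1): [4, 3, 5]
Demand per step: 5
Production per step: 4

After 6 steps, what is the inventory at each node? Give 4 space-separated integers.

Step 1: demand=5,sold=5 ship[2->3]=5 ship[1->2]=3 ship[0->1]=4 prod=4 -> inv=[4 10 6 8]
Step 2: demand=5,sold=5 ship[2->3]=5 ship[1->2]=3 ship[0->1]=4 prod=4 -> inv=[4 11 4 8]
Step 3: demand=5,sold=5 ship[2->3]=4 ship[1->2]=3 ship[0->1]=4 prod=4 -> inv=[4 12 3 7]
Step 4: demand=5,sold=5 ship[2->3]=3 ship[1->2]=3 ship[0->1]=4 prod=4 -> inv=[4 13 3 5]
Step 5: demand=5,sold=5 ship[2->3]=3 ship[1->2]=3 ship[0->1]=4 prod=4 -> inv=[4 14 3 3]
Step 6: demand=5,sold=3 ship[2->3]=3 ship[1->2]=3 ship[0->1]=4 prod=4 -> inv=[4 15 3 3]

4 15 3 3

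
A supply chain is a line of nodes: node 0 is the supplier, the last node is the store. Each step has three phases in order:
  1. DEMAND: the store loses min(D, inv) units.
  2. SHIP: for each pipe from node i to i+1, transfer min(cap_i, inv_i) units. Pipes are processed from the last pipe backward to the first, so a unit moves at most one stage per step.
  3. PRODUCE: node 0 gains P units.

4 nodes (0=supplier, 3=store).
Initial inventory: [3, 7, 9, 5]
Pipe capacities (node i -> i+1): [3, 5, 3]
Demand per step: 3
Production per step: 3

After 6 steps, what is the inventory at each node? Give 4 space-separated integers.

Step 1: demand=3,sold=3 ship[2->3]=3 ship[1->2]=5 ship[0->1]=3 prod=3 -> inv=[3 5 11 5]
Step 2: demand=3,sold=3 ship[2->3]=3 ship[1->2]=5 ship[0->1]=3 prod=3 -> inv=[3 3 13 5]
Step 3: demand=3,sold=3 ship[2->3]=3 ship[1->2]=3 ship[0->1]=3 prod=3 -> inv=[3 3 13 5]
Step 4: demand=3,sold=3 ship[2->3]=3 ship[1->2]=3 ship[0->1]=3 prod=3 -> inv=[3 3 13 5]
Step 5: demand=3,sold=3 ship[2->3]=3 ship[1->2]=3 ship[0->1]=3 prod=3 -> inv=[3 3 13 5]
Step 6: demand=3,sold=3 ship[2->3]=3 ship[1->2]=3 ship[0->1]=3 prod=3 -> inv=[3 3 13 5]

3 3 13 5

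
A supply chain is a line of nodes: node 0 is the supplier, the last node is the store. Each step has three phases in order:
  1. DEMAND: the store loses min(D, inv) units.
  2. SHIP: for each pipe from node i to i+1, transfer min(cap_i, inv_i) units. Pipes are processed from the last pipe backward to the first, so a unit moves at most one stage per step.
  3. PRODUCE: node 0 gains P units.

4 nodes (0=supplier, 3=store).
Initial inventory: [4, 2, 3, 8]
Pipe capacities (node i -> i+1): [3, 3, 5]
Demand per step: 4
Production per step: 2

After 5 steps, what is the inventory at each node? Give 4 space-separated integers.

Step 1: demand=4,sold=4 ship[2->3]=3 ship[1->2]=2 ship[0->1]=3 prod=2 -> inv=[3 3 2 7]
Step 2: demand=4,sold=4 ship[2->3]=2 ship[1->2]=3 ship[0->1]=3 prod=2 -> inv=[2 3 3 5]
Step 3: demand=4,sold=4 ship[2->3]=3 ship[1->2]=3 ship[0->1]=2 prod=2 -> inv=[2 2 3 4]
Step 4: demand=4,sold=4 ship[2->3]=3 ship[1->2]=2 ship[0->1]=2 prod=2 -> inv=[2 2 2 3]
Step 5: demand=4,sold=3 ship[2->3]=2 ship[1->2]=2 ship[0->1]=2 prod=2 -> inv=[2 2 2 2]

2 2 2 2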